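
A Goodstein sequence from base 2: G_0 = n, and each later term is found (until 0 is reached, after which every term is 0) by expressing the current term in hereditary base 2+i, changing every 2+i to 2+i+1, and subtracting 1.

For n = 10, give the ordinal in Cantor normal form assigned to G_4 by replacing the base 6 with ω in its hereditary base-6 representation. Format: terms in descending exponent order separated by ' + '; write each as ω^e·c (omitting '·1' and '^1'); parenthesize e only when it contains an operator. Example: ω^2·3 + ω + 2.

ω^ω·5 + ω^5·5 + ω^4·5 + ω^3·5 + ω^2·5 + ω·5 + 5

G_0=10  [base 2] 2^(2 + 1) + 2  →[2↦3]→  3^(3 + 1) + 3 = 84  −1 ⇒ G_1=83
G_1=83  [base 3] 3^(3 + 1) + 2  →[3↦4]→  4^(4 + 1) + 2 = 1026  −1 ⇒ G_2=1025
G_2=1025  [base 4] 4^(4 + 1) + 1  →[4↦5]→  5^(5 + 1) + 1 = 15626  −1 ⇒ G_3=15625
G_3=15625  [base 5] 5^(5 + 1)  →[5↦6]→  6^(6 + 1) = 279936  −1 ⇒ G_4=279935
G_4=279935  [base 6] 5·6^6 + 5·6^5 + 5·6^4 + 5·6^3 + 5·6^2 + 5·6 + 5  →[6↦7]→  5·7^7 + 5·7^5 + 5·7^4 + 5·7^3 + 5·7^2 + 5·7 + 5 = 4215755  −1 ⇒ G_5=4215754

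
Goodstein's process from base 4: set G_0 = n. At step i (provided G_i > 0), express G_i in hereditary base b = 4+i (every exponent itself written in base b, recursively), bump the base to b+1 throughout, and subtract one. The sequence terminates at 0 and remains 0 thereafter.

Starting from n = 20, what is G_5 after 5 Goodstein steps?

81

step 0: 20 = 4^2 + 4; sub 5 for 4: 5^2 + 5; = 30; G_1 = 30−1 = 29
step 1: 29 = 5^2 + 4; sub 6 for 5: 6^2 + 4; = 40; G_2 = 40−1 = 39
step 2: 39 = 6^2 + 3; sub 7 for 6: 7^2 + 3; = 52; G_3 = 52−1 = 51
step 3: 51 = 7^2 + 2; sub 8 for 7: 8^2 + 2; = 66; G_4 = 66−1 = 65
step 4: 65 = 8^2 + 1; sub 9 for 8: 9^2 + 1; = 82; G_5 = 82−1 = 81
step 5: 81 = 9^2; sub 10 for 9: 10^2; = 100; G_6 = 100−1 = 99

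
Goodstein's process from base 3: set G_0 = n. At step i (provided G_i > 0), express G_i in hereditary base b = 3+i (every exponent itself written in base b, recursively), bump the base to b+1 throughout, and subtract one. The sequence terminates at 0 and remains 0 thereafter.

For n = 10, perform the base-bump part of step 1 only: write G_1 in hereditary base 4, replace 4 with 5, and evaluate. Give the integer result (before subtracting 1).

25

base 3: 10 = 3^2 + 1; at 4: 4^2 + 1 = 17; next = 16
base 4: 16 = 4^2; at 5: 5^2 = 25; next = 24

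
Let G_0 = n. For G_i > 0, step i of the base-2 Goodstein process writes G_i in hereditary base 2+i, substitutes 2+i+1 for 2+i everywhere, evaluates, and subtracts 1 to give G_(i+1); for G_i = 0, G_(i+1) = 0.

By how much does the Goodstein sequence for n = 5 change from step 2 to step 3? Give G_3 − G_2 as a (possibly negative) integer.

step 0: 5 = 2^2 + 1; sub 3 for 2: 3^3 + 1; = 28; G_1 = 28−1 = 27
step 1: 27 = 3^3; sub 4 for 3: 4^4; = 256; G_2 = 256−1 = 255
step 2: 255 = 3·4^3 + 3·4^2 + 3·4 + 3; sub 5 for 4: 3·5^3 + 3·5^2 + 3·5 + 3; = 468; G_3 = 468−1 = 467

212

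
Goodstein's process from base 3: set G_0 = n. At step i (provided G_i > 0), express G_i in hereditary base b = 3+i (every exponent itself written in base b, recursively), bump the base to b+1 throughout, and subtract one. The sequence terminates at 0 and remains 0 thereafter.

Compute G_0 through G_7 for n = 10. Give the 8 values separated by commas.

10, 16, 24, 27, 30, 33, 36, 39

i=0: 10 = 3^2 + 1 (b=3); 3→4: 4^2 + 1 = 17; 17−1 = 16
i=1: 16 = 4^2 (b=4); 4→5: 5^2 = 25; 25−1 = 24
i=2: 24 = 4·5 + 4 (b=5); 5→6: 4·6 + 4 = 28; 28−1 = 27
i=3: 27 = 4·6 + 3 (b=6); 6→7: 4·7 + 3 = 31; 31−1 = 30
i=4: 30 = 4·7 + 2 (b=7); 7→8: 4·8 + 2 = 34; 34−1 = 33
i=5: 33 = 4·8 + 1 (b=8); 8→9: 4·9 + 1 = 37; 37−1 = 36
i=6: 36 = 4·9 (b=9); 9→10: 4·10 = 40; 40−1 = 39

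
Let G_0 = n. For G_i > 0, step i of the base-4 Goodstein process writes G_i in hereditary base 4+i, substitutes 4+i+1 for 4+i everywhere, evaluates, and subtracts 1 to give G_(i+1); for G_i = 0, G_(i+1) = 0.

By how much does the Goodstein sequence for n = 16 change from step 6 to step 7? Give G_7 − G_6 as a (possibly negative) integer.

16 —HB4→ 4^2 —bump→ 5^2 = 25 —(−1)→ 24
24 —HB5→ 4·5 + 4 —bump→ 4·6 + 4 = 28 —(−1)→ 27
27 —HB6→ 4·6 + 3 —bump→ 4·7 + 3 = 31 —(−1)→ 30
30 —HB7→ 4·7 + 2 —bump→ 4·8 + 2 = 34 —(−1)→ 33
33 —HB8→ 4·8 + 1 —bump→ 4·9 + 1 = 37 —(−1)→ 36
36 —HB9→ 4·9 —bump→ 4·10 = 40 —(−1)→ 39
39 —HB10→ 3·10 + 9 —bump→ 3·11 + 9 = 42 —(−1)→ 41

2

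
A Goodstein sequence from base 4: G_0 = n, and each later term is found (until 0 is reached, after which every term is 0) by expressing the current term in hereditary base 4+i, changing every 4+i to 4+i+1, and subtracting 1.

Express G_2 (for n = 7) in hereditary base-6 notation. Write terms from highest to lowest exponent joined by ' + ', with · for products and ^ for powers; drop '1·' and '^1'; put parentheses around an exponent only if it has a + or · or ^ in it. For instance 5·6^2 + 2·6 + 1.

6 + 1

(0) 7|_4 = 4 + 3 ↦ 5 + 3|_5 = 8 ⇒ 7
(1) 7|_5 = 5 + 2 ↦ 6 + 2|_6 = 8 ⇒ 7
(2) 7|_6 = 6 + 1 ↦ 7 + 1|_7 = 8 ⇒ 7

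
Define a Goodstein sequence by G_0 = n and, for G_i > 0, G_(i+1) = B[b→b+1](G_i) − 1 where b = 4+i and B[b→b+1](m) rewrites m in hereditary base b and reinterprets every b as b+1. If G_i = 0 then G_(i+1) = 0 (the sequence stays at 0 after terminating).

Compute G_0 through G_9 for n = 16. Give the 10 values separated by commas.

16, 24, 27, 30, 33, 36, 39, 41, 43, 45

i=0: 16 = 4^2 (b=4); 4→5: 5^2 = 25; 25−1 = 24
i=1: 24 = 4·5 + 4 (b=5); 5→6: 4·6 + 4 = 28; 28−1 = 27
i=2: 27 = 4·6 + 3 (b=6); 6→7: 4·7 + 3 = 31; 31−1 = 30
i=3: 30 = 4·7 + 2 (b=7); 7→8: 4·8 + 2 = 34; 34−1 = 33
i=4: 33 = 4·8 + 1 (b=8); 8→9: 4·9 + 1 = 37; 37−1 = 36
i=5: 36 = 4·9 (b=9); 9→10: 4·10 = 40; 40−1 = 39
i=6: 39 = 3·10 + 9 (b=10); 10→11: 3·11 + 9 = 42; 42−1 = 41
i=7: 41 = 3·11 + 8 (b=11); 11→12: 3·12 + 8 = 44; 44−1 = 43
i=8: 43 = 3·12 + 7 (b=12); 12→13: 3·13 + 7 = 46; 46−1 = 45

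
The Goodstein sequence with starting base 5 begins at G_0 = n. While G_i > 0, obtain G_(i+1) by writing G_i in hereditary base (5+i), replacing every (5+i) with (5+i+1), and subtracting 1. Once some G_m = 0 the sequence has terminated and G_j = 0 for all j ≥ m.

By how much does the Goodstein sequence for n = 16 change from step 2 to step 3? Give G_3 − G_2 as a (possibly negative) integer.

1

G_0 = 16. HB_5(16) = 3·5 + 1. Bump = 19. G_1 = 18.
G_1 = 18. HB_6(18) = 3·6. Bump = 21. G_2 = 20.
G_2 = 20. HB_7(20) = 2·7 + 6. Bump = 22. G_3 = 21.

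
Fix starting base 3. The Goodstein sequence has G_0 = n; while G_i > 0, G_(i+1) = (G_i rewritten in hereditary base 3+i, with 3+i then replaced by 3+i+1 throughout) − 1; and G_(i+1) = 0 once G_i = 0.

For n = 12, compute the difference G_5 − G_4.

14

(0) 12|_3 = 3^2 + 3 ↦ 4^2 + 4|_4 = 20 ⇒ 19
(1) 19|_4 = 4^2 + 3 ↦ 5^2 + 3|_5 = 28 ⇒ 27
(2) 27|_5 = 5^2 + 2 ↦ 6^2 + 2|_6 = 38 ⇒ 37
(3) 37|_6 = 6^2 + 1 ↦ 7^2 + 1|_7 = 50 ⇒ 49
(4) 49|_7 = 7^2 ↦ 8^2|_8 = 64 ⇒ 63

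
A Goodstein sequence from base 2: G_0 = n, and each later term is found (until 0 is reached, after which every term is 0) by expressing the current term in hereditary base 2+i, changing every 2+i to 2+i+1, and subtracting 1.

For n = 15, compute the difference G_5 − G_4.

6261751

G_0 = 15. HB_2(15) = 2^(2 + 1) + 2^2 + 2 + 1. Bump = 112. G_1 = 111.
G_1 = 111. HB_3(111) = 3^(3 + 1) + 3^3 + 3. Bump = 1284. G_2 = 1283.
G_2 = 1283. HB_4(1283) = 4^(4 + 1) + 4^4 + 3. Bump = 18753. G_3 = 18752.
G_3 = 18752. HB_5(18752) = 5^(5 + 1) + 5^5 + 2. Bump = 326594. G_4 = 326593.
G_4 = 326593. HB_6(326593) = 6^(6 + 1) + 6^6 + 1. Bump = 6588345. G_5 = 6588344.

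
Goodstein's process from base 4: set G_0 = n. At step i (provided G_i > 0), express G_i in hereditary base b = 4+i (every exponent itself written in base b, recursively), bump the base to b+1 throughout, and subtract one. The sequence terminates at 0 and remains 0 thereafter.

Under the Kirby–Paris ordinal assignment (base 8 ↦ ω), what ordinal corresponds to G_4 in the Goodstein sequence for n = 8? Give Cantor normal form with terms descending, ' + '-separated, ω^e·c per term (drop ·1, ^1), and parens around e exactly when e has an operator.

ω + 1

8 —HB4→ 2·4 —bump→ 2·5 = 10 —(−1)→ 9
9 —HB5→ 5 + 4 —bump→ 6 + 4 = 10 —(−1)→ 9
9 —HB6→ 6 + 3 —bump→ 7 + 3 = 10 —(−1)→ 9
9 —HB7→ 7 + 2 —bump→ 8 + 2 = 10 —(−1)→ 9
9 —HB8→ 8 + 1 —bump→ 9 + 1 = 10 —(−1)→ 9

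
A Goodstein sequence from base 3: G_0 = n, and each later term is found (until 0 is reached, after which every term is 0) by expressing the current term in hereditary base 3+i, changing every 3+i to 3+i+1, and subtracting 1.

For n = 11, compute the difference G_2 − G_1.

11 —HB3→ 3^2 + 2 —bump→ 4^2 + 2 = 18 —(−1)→ 17
17 —HB4→ 4^2 + 1 —bump→ 5^2 + 1 = 26 —(−1)→ 25

8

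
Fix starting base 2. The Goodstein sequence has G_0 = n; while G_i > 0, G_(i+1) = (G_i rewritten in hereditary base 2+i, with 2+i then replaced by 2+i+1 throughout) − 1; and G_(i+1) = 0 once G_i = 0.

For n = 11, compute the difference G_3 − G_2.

14600

G_0 = 11. HB_2(11) = 2^(2 + 1) + 2 + 1. Bump = 85. G_1 = 84.
G_1 = 84. HB_3(84) = 3^(3 + 1) + 3. Bump = 1028. G_2 = 1027.
G_2 = 1027. HB_4(1027) = 4^(4 + 1) + 3. Bump = 15628. G_3 = 15627.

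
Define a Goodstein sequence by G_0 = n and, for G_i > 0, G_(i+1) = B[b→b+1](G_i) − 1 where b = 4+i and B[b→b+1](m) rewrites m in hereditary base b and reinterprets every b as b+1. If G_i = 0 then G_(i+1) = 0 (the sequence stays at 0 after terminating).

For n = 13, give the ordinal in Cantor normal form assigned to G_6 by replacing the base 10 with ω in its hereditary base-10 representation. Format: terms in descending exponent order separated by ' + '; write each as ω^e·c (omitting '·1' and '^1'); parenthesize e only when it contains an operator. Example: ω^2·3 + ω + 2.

i=0: 13 = 3·4 + 1 (b=4); 4→5: 3·5 + 1 = 16; 16−1 = 15
i=1: 15 = 3·5 (b=5); 5→6: 3·6 = 18; 18−1 = 17
i=2: 17 = 2·6 + 5 (b=6); 6→7: 2·7 + 5 = 19; 19−1 = 18
i=3: 18 = 2·7 + 4 (b=7); 7→8: 2·8 + 4 = 20; 20−1 = 19
i=4: 19 = 2·8 + 3 (b=8); 8→9: 2·9 + 3 = 21; 21−1 = 20
i=5: 20 = 2·9 + 2 (b=9); 9→10: 2·10 + 2 = 22; 22−1 = 21
i=6: 21 = 2·10 + 1 (b=10); 10→11: 2·11 + 1 = 23; 23−1 = 22

ω·2 + 1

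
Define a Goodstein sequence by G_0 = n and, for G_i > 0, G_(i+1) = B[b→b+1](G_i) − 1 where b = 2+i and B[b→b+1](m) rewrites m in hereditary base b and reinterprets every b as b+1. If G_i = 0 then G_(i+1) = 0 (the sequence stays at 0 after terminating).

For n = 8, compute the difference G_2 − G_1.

473

base 2: 8 = 2^(2 + 1); at 3: 3^(3 + 1) = 81; next = 80
base 3: 80 = 2·3^3 + 2·3^2 + 2·3 + 2; at 4: 2·4^4 + 2·4^2 + 2·4 + 2 = 554; next = 553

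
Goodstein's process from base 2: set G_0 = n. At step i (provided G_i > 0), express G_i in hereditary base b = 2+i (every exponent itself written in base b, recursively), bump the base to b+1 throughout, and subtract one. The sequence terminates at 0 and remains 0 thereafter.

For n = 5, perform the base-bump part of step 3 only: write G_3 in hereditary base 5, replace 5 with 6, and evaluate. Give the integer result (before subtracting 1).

776

G_0 = 5. HB_2(5) = 2^2 + 1. Bump = 28. G_1 = 27.
G_1 = 27. HB_3(27) = 3^3. Bump = 256. G_2 = 255.
G_2 = 255. HB_4(255) = 3·4^3 + 3·4^2 + 3·4 + 3. Bump = 468. G_3 = 467.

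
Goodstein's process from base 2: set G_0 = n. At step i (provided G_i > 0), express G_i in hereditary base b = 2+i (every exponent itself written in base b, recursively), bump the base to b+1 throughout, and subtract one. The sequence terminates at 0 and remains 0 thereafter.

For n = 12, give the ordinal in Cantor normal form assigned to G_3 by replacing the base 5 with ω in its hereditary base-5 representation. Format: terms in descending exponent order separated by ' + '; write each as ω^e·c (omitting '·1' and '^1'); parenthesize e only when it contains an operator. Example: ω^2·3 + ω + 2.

ω^(ω + 1) + ω^2·2 + ω·2

G_0=12  [base 2] 2^(2 + 1) + 2^2  →[2↦3]→  3^(3 + 1) + 3^3 = 108  −1 ⇒ G_1=107
G_1=107  [base 3] 3^(3 + 1) + 2·3^2 + 2·3 + 2  →[3↦4]→  4^(4 + 1) + 2·4^2 + 2·4 + 2 = 1066  −1 ⇒ G_2=1065
G_2=1065  [base 4] 4^(4 + 1) + 2·4^2 + 2·4 + 1  →[4↦5]→  5^(5 + 1) + 2·5^2 + 2·5 + 1 = 15686  −1 ⇒ G_3=15685
G_3=15685  [base 5] 5^(5 + 1) + 2·5^2 + 2·5  →[5↦6]→  6^(6 + 1) + 2·6^2 + 2·6 = 280020  −1 ⇒ G_4=280019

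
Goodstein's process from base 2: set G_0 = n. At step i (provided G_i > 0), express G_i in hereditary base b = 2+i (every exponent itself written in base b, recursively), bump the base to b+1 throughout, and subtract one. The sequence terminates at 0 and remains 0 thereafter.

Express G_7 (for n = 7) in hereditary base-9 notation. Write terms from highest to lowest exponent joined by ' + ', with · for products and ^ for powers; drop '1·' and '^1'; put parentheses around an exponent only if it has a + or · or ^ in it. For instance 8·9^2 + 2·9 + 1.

7·9^7 + 7·9^6 + 7·9^5 + 7·9^4 + 7·9^3 + 7·9^2 + 7·9 + 6

G_0=7  [base 2] 2^2 + 2 + 1  →[2↦3]→  3^3 + 3 + 1 = 31  −1 ⇒ G_1=30
G_1=30  [base 3] 3^3 + 3  →[3↦4]→  4^4 + 4 = 260  −1 ⇒ G_2=259
G_2=259  [base 4] 4^4 + 3  →[4↦5]→  5^5 + 3 = 3128  −1 ⇒ G_3=3127
G_3=3127  [base 5] 5^5 + 2  →[5↦6]→  6^6 + 2 = 46658  −1 ⇒ G_4=46657
G_4=46657  [base 6] 6^6 + 1  →[6↦7]→  7^7 + 1 = 823544  −1 ⇒ G_5=823543
G_5=823543  [base 7] 7^7  →[7↦8]→  8^8 = 16777216  −1 ⇒ G_6=16777215
G_6=16777215  [base 8] 7·8^7 + 7·8^6 + 7·8^5 + 7·8^4 + 7·8^3 + 7·8^2 + 7·8 + 7  →[8↦9]→  7·9^7 + 7·9^6 + 7·9^5 + 7·9^4 + 7·9^3 + 7·9^2 + 7·9 + 7 = 37665880  −1 ⇒ G_7=37665879
G_7=37665879  [base 9] 7·9^7 + 7·9^6 + 7·9^5 + 7·9^4 + 7·9^3 + 7·9^2 + 7·9 + 6  →[9↦10]→  7·10^7 + 7·10^6 + 7·10^5 + 7·10^4 + 7·10^3 + 7·10^2 + 7·10 + 6 = 77777776  −1 ⇒ G_8=77777775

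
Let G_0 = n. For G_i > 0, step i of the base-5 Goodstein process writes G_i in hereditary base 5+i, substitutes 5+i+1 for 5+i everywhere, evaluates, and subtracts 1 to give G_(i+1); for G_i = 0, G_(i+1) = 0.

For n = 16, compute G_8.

26

G_0 = 16. HB_5(16) = 3·5 + 1. Bump = 19. G_1 = 18.
G_1 = 18. HB_6(18) = 3·6. Bump = 21. G_2 = 20.
G_2 = 20. HB_7(20) = 2·7 + 6. Bump = 22. G_3 = 21.
G_3 = 21. HB_8(21) = 2·8 + 5. Bump = 23. G_4 = 22.
G_4 = 22. HB_9(22) = 2·9 + 4. Bump = 24. G_5 = 23.
G_5 = 23. HB_10(23) = 2·10 + 3. Bump = 25. G_6 = 24.
G_6 = 24. HB_11(24) = 2·11 + 2. Bump = 26. G_7 = 25.
G_7 = 25. HB_12(25) = 2·12 + 1. Bump = 27. G_8 = 26.
G_8 = 26. HB_13(26) = 2·13. Bump = 28. G_9 = 27.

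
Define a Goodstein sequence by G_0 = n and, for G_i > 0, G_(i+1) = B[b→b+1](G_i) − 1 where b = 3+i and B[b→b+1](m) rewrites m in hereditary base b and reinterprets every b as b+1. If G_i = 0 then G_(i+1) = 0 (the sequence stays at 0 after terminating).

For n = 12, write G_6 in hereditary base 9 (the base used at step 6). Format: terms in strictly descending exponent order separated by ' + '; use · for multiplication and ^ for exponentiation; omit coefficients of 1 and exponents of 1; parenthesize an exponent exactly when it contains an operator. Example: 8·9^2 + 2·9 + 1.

i=0: 12 = 3^2 + 3 (b=3); 3→4: 4^2 + 4 = 20; 20−1 = 19
i=1: 19 = 4^2 + 3 (b=4); 4→5: 5^2 + 3 = 28; 28−1 = 27
i=2: 27 = 5^2 + 2 (b=5); 5→6: 6^2 + 2 = 38; 38−1 = 37
i=3: 37 = 6^2 + 1 (b=6); 6→7: 7^2 + 1 = 50; 50−1 = 49
i=4: 49 = 7^2 (b=7); 7→8: 8^2 = 64; 64−1 = 63
i=5: 63 = 7·8 + 7 (b=8); 8→9: 7·9 + 7 = 70; 70−1 = 69

7·9 + 6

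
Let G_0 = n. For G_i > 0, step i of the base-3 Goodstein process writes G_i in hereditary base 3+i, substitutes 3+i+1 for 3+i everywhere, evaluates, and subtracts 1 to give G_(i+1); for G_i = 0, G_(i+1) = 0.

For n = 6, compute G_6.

(0) 6|_3 = 2·3 ↦ 2·4|_4 = 8 ⇒ 7
(1) 7|_4 = 4 + 3 ↦ 5 + 3|_5 = 8 ⇒ 7
(2) 7|_5 = 5 + 2 ↦ 6 + 2|_6 = 8 ⇒ 7
(3) 7|_6 = 6 + 1 ↦ 7 + 1|_7 = 8 ⇒ 7
(4) 7|_7 = 7 ↦ 8|_8 = 8 ⇒ 7
(5) 7|_8 = 7 ↦ 7|_9 = 7 ⇒ 6

6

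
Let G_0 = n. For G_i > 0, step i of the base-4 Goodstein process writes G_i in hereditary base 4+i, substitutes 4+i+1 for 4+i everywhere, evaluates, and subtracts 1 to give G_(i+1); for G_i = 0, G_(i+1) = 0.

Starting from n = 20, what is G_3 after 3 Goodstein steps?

51

G_0 = 20. HB_4(20) = 4^2 + 4. Bump = 30. G_1 = 29.
G_1 = 29. HB_5(29) = 5^2 + 4. Bump = 40. G_2 = 39.
G_2 = 39. HB_6(39) = 6^2 + 3. Bump = 52. G_3 = 51.
G_3 = 51. HB_7(51) = 7^2 + 2. Bump = 66. G_4 = 65.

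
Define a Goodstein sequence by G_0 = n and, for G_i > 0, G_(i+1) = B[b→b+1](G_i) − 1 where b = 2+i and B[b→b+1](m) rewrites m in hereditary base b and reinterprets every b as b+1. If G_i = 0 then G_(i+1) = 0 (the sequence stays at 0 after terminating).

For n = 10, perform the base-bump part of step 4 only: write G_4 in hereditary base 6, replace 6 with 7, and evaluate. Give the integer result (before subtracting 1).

[0] 10 ≡ 2^(2 + 1) + 2 (base 2). Lift 3: 84. −1: 83.
[1] 83 ≡ 3^(3 + 1) + 2 (base 3). Lift 4: 1026. −1: 1025.
[2] 1025 ≡ 4^(4 + 1) + 1 (base 4). Lift 5: 15626. −1: 15625.
[3] 15625 ≡ 5^(5 + 1) (base 5). Lift 6: 279936. −1: 279935.

4215755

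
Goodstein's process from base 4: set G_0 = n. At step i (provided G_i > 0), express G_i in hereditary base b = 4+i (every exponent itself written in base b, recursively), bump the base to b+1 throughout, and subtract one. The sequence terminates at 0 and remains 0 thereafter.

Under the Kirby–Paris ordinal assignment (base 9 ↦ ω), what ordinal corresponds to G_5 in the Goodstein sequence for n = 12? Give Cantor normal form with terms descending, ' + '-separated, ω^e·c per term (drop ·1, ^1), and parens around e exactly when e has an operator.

ω·2

base 4: 12 = 3·4; at 5: 3·5 = 15; next = 14
base 5: 14 = 2·5 + 4; at 6: 2·6 + 4 = 16; next = 15
base 6: 15 = 2·6 + 3; at 7: 2·7 + 3 = 17; next = 16
base 7: 16 = 2·7 + 2; at 8: 2·8 + 2 = 18; next = 17
base 8: 17 = 2·8 + 1; at 9: 2·9 + 1 = 19; next = 18
base 9: 18 = 2·9; at 10: 2·10 = 20; next = 19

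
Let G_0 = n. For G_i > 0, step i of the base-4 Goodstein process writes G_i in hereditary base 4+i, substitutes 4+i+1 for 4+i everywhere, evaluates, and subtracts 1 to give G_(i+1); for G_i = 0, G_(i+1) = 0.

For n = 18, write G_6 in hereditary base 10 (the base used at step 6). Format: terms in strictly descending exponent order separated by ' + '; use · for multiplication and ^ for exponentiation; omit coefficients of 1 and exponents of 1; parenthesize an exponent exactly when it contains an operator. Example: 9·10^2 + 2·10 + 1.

6·10 + 3

base 4: 18 = 4^2 + 2; at 5: 5^2 + 2 = 27; next = 26
base 5: 26 = 5^2 + 1; at 6: 6^2 + 1 = 37; next = 36
base 6: 36 = 6^2; at 7: 7^2 = 49; next = 48
base 7: 48 = 6·7 + 6; at 8: 6·8 + 6 = 54; next = 53
base 8: 53 = 6·8 + 5; at 9: 6·9 + 5 = 59; next = 58
base 9: 58 = 6·9 + 4; at 10: 6·10 + 4 = 64; next = 63
base 10: 63 = 6·10 + 3; at 11: 6·11 + 3 = 69; next = 68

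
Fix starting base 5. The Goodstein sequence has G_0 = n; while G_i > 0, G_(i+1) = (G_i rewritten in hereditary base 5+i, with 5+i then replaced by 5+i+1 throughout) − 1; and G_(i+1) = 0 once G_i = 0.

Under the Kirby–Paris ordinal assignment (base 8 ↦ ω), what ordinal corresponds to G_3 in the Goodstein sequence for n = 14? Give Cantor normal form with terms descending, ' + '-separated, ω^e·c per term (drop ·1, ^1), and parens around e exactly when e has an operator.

ω·2 + 1

G_0 = 14. HB_5(14) = 2·5 + 4. Bump = 16. G_1 = 15.
G_1 = 15. HB_6(15) = 2·6 + 3. Bump = 17. G_2 = 16.
G_2 = 16. HB_7(16) = 2·7 + 2. Bump = 18. G_3 = 17.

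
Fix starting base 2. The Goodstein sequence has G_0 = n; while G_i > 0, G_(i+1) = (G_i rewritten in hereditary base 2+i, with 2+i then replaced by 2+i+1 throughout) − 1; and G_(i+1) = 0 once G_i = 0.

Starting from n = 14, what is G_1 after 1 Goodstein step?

110

14 —HB2→ 2^(2 + 1) + 2^2 + 2 —bump→ 3^(3 + 1) + 3^3 + 3 = 111 —(−1)→ 110
110 —HB3→ 3^(3 + 1) + 3^3 + 2 —bump→ 4^(4 + 1) + 4^4 + 2 = 1282 —(−1)→ 1281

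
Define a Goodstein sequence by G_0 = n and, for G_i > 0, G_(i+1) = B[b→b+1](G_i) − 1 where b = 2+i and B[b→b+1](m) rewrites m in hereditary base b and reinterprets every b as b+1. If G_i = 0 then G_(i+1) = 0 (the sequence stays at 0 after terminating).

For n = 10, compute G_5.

4215754

10 —HB2→ 2^(2 + 1) + 2 —bump→ 3^(3 + 1) + 3 = 84 —(−1)→ 83
83 —HB3→ 3^(3 + 1) + 2 —bump→ 4^(4 + 1) + 2 = 1026 —(−1)→ 1025
1025 —HB4→ 4^(4 + 1) + 1 —bump→ 5^(5 + 1) + 1 = 15626 —(−1)→ 15625
15625 —HB5→ 5^(5 + 1) —bump→ 6^(6 + 1) = 279936 —(−1)→ 279935
279935 —HB6→ 5·6^6 + 5·6^5 + 5·6^4 + 5·6^3 + 5·6^2 + 5·6 + 5 —bump→ 5·7^7 + 5·7^5 + 5·7^4 + 5·7^3 + 5·7^2 + 5·7 + 5 = 4215755 —(−1)→ 4215754
4215754 —HB7→ 5·7^7 + 5·7^5 + 5·7^4 + 5·7^3 + 5·7^2 + 5·7 + 4 —bump→ 5·8^8 + 5·8^5 + 5·8^4 + 5·8^3 + 5·8^2 + 5·8 + 4 = 84073324 —(−1)→ 84073323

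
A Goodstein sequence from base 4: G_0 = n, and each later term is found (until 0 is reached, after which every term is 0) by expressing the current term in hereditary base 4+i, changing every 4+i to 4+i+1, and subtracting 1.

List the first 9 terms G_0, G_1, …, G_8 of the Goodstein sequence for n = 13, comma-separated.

13, 15, 17, 18, 19, 20, 21, 22, 23

base 4: 13 = 3·4 + 1; at 5: 3·5 + 1 = 16; next = 15
base 5: 15 = 3·5; at 6: 3·6 = 18; next = 17
base 6: 17 = 2·6 + 5; at 7: 2·7 + 5 = 19; next = 18
base 7: 18 = 2·7 + 4; at 8: 2·8 + 4 = 20; next = 19
base 8: 19 = 2·8 + 3; at 9: 2·9 + 3 = 21; next = 20
base 9: 20 = 2·9 + 2; at 10: 2·10 + 2 = 22; next = 21
base 10: 21 = 2·10 + 1; at 11: 2·11 + 1 = 23; next = 22
base 11: 22 = 2·11; at 12: 2·12 = 24; next = 23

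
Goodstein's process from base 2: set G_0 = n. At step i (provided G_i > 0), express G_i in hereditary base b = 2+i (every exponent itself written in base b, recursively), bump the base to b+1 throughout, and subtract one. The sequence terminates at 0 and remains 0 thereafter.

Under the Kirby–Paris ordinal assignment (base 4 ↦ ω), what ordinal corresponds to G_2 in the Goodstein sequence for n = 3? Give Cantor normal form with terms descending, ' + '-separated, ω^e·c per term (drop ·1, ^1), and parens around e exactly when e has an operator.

[0] 3 ≡ 2 + 1 (base 2). Lift 3: 4. −1: 3.
[1] 3 ≡ 3 (base 3). Lift 4: 4. −1: 3.
[2] 3 ≡ 3 (base 4). Lift 5: 3. −1: 2.

3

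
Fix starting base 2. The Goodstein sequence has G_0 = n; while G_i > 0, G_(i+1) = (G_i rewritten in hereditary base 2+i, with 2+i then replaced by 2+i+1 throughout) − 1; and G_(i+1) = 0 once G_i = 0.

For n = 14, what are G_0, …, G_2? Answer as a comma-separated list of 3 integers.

14 —HB2→ 2^(2 + 1) + 2^2 + 2 —bump→ 3^(3 + 1) + 3^3 + 3 = 111 —(−1)→ 110
110 —HB3→ 3^(3 + 1) + 3^3 + 2 —bump→ 4^(4 + 1) + 4^4 + 2 = 1282 —(−1)→ 1281

14, 110, 1281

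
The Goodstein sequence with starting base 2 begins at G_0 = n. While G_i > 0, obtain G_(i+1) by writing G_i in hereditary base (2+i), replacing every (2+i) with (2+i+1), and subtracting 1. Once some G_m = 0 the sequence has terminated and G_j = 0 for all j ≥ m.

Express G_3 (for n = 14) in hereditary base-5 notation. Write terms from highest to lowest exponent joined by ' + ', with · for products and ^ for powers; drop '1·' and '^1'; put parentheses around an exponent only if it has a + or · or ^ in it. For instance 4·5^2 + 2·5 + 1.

5^(5 + 1) + 5^5

14 —HB2→ 2^(2 + 1) + 2^2 + 2 —bump→ 3^(3 + 1) + 3^3 + 3 = 111 —(−1)→ 110
110 —HB3→ 3^(3 + 1) + 3^3 + 2 —bump→ 4^(4 + 1) + 4^4 + 2 = 1282 —(−1)→ 1281
1281 —HB4→ 4^(4 + 1) + 4^4 + 1 —bump→ 5^(5 + 1) + 5^5 + 1 = 18751 —(−1)→ 18750
18750 —HB5→ 5^(5 + 1) + 5^5 —bump→ 6^(6 + 1) + 6^6 = 326592 —(−1)→ 326591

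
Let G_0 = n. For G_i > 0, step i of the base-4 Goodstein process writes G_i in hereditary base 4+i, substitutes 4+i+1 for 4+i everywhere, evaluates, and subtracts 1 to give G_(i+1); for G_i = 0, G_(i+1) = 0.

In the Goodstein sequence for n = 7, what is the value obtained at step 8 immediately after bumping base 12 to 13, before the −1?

3

(0) 7|_4 = 4 + 3 ↦ 5 + 3|_5 = 8 ⇒ 7
(1) 7|_5 = 5 + 2 ↦ 6 + 2|_6 = 8 ⇒ 7
(2) 7|_6 = 6 + 1 ↦ 7 + 1|_7 = 8 ⇒ 7
(3) 7|_7 = 7 ↦ 8|_8 = 8 ⇒ 7
(4) 7|_8 = 7 ↦ 7|_9 = 7 ⇒ 6
(5) 6|_9 = 6 ↦ 6|_10 = 6 ⇒ 5
(6) 5|_10 = 5 ↦ 5|_11 = 5 ⇒ 4
(7) 4|_11 = 4 ↦ 4|_12 = 4 ⇒ 3
(8) 3|_12 = 3 ↦ 3|_13 = 3 ⇒ 2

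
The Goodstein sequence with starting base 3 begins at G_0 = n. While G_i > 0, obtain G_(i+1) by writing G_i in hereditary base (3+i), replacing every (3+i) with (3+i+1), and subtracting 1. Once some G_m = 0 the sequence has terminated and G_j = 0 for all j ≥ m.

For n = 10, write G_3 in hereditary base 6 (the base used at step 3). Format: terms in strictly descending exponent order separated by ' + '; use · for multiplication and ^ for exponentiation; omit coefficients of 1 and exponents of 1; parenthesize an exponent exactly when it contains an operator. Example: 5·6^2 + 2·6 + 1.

(0) 10|_3 = 3^2 + 1 ↦ 4^2 + 1|_4 = 17 ⇒ 16
(1) 16|_4 = 4^2 ↦ 5^2|_5 = 25 ⇒ 24
(2) 24|_5 = 4·5 + 4 ↦ 4·6 + 4|_6 = 28 ⇒ 27
(3) 27|_6 = 4·6 + 3 ↦ 4·7 + 3|_7 = 31 ⇒ 30

4·6 + 3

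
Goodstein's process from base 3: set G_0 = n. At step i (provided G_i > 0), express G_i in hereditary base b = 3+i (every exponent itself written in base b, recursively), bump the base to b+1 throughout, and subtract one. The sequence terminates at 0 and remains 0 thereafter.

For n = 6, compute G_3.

G_0=6  [base 3] 2·3  →[3↦4]→  2·4 = 8  −1 ⇒ G_1=7
G_1=7  [base 4] 4 + 3  →[4↦5]→  5 + 3 = 8  −1 ⇒ G_2=7
G_2=7  [base 5] 5 + 2  →[5↦6]→  6 + 2 = 8  −1 ⇒ G_3=7
G_3=7  [base 6] 6 + 1  →[6↦7]→  7 + 1 = 8  −1 ⇒ G_4=7

7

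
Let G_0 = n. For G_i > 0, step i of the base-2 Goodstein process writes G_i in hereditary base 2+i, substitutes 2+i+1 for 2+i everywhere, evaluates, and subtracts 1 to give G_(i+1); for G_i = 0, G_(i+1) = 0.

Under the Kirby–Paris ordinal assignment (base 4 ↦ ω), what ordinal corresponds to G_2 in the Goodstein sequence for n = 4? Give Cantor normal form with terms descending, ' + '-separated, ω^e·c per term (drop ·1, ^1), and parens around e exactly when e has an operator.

ω^2·2 + ω·2 + 1

4 —HB2→ 2^2 —bump→ 3^3 = 27 —(−1)→ 26
26 —HB3→ 2·3^2 + 2·3 + 2 —bump→ 2·4^2 + 2·4 + 2 = 42 —(−1)→ 41
41 —HB4→ 2·4^2 + 2·4 + 1 —bump→ 2·5^2 + 2·5 + 1 = 61 —(−1)→ 60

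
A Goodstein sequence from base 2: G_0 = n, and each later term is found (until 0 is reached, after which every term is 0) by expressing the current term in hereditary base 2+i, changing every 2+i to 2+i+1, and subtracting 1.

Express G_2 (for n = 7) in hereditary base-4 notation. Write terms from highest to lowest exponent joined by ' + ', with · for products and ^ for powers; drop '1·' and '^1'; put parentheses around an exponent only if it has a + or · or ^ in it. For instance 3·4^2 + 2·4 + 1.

(0) 7|_2 = 2^2 + 2 + 1 ↦ 3^3 + 3 + 1|_3 = 31 ⇒ 30
(1) 30|_3 = 3^3 + 3 ↦ 4^4 + 4|_4 = 260 ⇒ 259

4^4 + 3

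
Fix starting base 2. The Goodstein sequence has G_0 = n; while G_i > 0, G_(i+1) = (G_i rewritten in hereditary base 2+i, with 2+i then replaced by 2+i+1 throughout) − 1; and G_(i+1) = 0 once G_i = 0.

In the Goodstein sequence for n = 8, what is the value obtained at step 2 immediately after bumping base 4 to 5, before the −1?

6311

step 0: 8 = 2^(2 + 1); sub 3 for 2: 3^(3 + 1); = 81; G_1 = 81−1 = 80
step 1: 80 = 2·3^3 + 2·3^2 + 2·3 + 2; sub 4 for 3: 2·4^4 + 2·4^2 + 2·4 + 2; = 554; G_2 = 554−1 = 553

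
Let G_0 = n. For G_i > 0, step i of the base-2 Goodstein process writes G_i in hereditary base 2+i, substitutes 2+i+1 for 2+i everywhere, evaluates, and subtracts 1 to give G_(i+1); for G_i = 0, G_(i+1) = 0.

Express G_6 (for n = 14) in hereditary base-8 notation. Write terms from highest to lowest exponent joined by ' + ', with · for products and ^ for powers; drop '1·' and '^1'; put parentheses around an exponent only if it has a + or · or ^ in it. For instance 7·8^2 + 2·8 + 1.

[0] 14 ≡ 2^(2 + 1) + 2^2 + 2 (base 2). Lift 3: 111. −1: 110.
[1] 110 ≡ 3^(3 + 1) + 3^3 + 2 (base 3). Lift 4: 1282. −1: 1281.
[2] 1281 ≡ 4^(4 + 1) + 4^4 + 1 (base 4). Lift 5: 18751. −1: 18750.
[3] 18750 ≡ 5^(5 + 1) + 5^5 (base 5). Lift 6: 326592. −1: 326591.
[4] 326591 ≡ 6^(6 + 1) + 5·6^5 + 5·6^4 + 5·6^3 + 5·6^2 + 5·6 + 5 (base 6). Lift 7: 5862841. −1: 5862840.
[5] 5862840 ≡ 7^(7 + 1) + 5·7^5 + 5·7^4 + 5·7^3 + 5·7^2 + 5·7 + 4 (base 7). Lift 8: 134404972. −1: 134404971.
[6] 134404971 ≡ 8^(8 + 1) + 5·8^5 + 5·8^4 + 5·8^3 + 5·8^2 + 5·8 + 3 (base 8). Lift 9: 3487116549. −1: 3487116548.

8^(8 + 1) + 5·8^5 + 5·8^4 + 5·8^3 + 5·8^2 + 5·8 + 3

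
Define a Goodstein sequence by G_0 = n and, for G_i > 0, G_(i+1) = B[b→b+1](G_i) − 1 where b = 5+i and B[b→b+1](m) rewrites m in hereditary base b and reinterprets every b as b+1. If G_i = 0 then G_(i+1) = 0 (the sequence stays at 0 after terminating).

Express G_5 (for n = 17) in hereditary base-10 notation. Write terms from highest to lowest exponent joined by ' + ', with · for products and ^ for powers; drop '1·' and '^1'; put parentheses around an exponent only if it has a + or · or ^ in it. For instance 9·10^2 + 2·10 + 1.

2·10 + 5

(0) 17|_5 = 3·5 + 2 ↦ 3·6 + 2|_6 = 20 ⇒ 19
(1) 19|_6 = 3·6 + 1 ↦ 3·7 + 1|_7 = 22 ⇒ 21
(2) 21|_7 = 3·7 ↦ 3·8|_8 = 24 ⇒ 23
(3) 23|_8 = 2·8 + 7 ↦ 2·9 + 7|_9 = 25 ⇒ 24
(4) 24|_9 = 2·9 + 6 ↦ 2·10 + 6|_10 = 26 ⇒ 25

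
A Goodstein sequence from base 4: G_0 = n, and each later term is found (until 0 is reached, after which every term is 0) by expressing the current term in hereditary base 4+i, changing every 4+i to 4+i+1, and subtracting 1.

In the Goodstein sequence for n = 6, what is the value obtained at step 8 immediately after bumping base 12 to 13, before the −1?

1

i=0: 6 = 4 + 2 (b=4); 4→5: 5 + 2 = 7; 7−1 = 6
i=1: 6 = 5 + 1 (b=5); 5→6: 6 + 1 = 7; 7−1 = 6
i=2: 6 = 6 (b=6); 6→7: 7 = 7; 7−1 = 6
i=3: 6 = 6 (b=7); 7→8: 6 = 6; 6−1 = 5
i=4: 5 = 5 (b=8); 8→9: 5 = 5; 5−1 = 4
i=5: 4 = 4 (b=9); 9→10: 4 = 4; 4−1 = 3
i=6: 3 = 3 (b=10); 10→11: 3 = 3; 3−1 = 2
i=7: 2 = 2 (b=11); 11→12: 2 = 2; 2−1 = 1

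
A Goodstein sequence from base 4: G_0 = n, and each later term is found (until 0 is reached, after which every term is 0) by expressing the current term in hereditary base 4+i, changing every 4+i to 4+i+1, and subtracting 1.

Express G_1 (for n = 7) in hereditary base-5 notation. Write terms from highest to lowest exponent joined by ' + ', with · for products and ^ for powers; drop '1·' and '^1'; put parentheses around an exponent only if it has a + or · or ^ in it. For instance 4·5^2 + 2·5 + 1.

5 + 2

step 0: 7 = 4 + 3; sub 5 for 4: 5 + 3; = 8; G_1 = 8−1 = 7
step 1: 7 = 5 + 2; sub 6 for 5: 6 + 2; = 8; G_2 = 8−1 = 7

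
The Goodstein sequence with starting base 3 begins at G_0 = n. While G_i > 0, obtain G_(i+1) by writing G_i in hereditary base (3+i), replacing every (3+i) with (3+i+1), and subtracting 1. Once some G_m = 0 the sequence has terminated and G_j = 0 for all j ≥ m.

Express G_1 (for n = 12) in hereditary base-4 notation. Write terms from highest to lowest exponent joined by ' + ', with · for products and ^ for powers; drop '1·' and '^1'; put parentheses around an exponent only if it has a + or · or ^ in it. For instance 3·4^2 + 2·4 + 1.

4^2 + 3

(0) 12|_3 = 3^2 + 3 ↦ 4^2 + 4|_4 = 20 ⇒ 19
(1) 19|_4 = 4^2 + 3 ↦ 5^2 + 3|_5 = 28 ⇒ 27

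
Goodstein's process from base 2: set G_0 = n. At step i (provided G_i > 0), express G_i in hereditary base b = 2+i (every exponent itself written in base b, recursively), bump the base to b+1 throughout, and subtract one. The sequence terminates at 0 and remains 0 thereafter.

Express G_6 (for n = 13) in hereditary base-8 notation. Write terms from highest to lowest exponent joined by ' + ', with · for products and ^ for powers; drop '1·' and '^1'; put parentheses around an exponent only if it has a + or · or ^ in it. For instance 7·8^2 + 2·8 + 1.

8^(8 + 1) + 3·8^3 + 3·8^2 + 2·8 + 7

step 0: 13 = 2^(2 + 1) + 2^2 + 1; sub 3 for 2: 3^(3 + 1) + 3^3 + 1; = 109; G_1 = 109−1 = 108
step 1: 108 = 3^(3 + 1) + 3^3; sub 4 for 3: 4^(4 + 1) + 4^4; = 1280; G_2 = 1280−1 = 1279
step 2: 1279 = 4^(4 + 1) + 3·4^3 + 3·4^2 + 3·4 + 3; sub 5 for 4: 5^(5 + 1) + 3·5^3 + 3·5^2 + 3·5 + 3; = 16093; G_3 = 16093−1 = 16092
step 3: 16092 = 5^(5 + 1) + 3·5^3 + 3·5^2 + 3·5 + 2; sub 6 for 5: 6^(6 + 1) + 3·6^3 + 3·6^2 + 3·6 + 2; = 280712; G_4 = 280712−1 = 280711
step 4: 280711 = 6^(6 + 1) + 3·6^3 + 3·6^2 + 3·6 + 1; sub 7 for 6: 7^(7 + 1) + 3·7^3 + 3·7^2 + 3·7 + 1; = 5765999; G_5 = 5765999−1 = 5765998
step 5: 5765998 = 7^(7 + 1) + 3·7^3 + 3·7^2 + 3·7; sub 8 for 7: 8^(8 + 1) + 3·8^3 + 3·8^2 + 3·8; = 134219480; G_6 = 134219480−1 = 134219479
step 6: 134219479 = 8^(8 + 1) + 3·8^3 + 3·8^2 + 2·8 + 7; sub 9 for 8: 9^(9 + 1) + 3·9^3 + 3·9^2 + 2·9 + 7; = 3486786856; G_7 = 3486786856−1 = 3486786855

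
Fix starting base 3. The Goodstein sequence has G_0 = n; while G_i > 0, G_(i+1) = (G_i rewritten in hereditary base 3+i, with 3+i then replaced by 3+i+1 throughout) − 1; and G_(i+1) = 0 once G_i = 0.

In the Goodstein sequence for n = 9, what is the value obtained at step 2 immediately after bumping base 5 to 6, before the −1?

[0] 9 ≡ 3^2 (base 3). Lift 4: 16. −1: 15.
[1] 15 ≡ 3·4 + 3 (base 4). Lift 5: 18. −1: 17.
[2] 17 ≡ 3·5 + 2 (base 5). Lift 6: 20. −1: 19.

20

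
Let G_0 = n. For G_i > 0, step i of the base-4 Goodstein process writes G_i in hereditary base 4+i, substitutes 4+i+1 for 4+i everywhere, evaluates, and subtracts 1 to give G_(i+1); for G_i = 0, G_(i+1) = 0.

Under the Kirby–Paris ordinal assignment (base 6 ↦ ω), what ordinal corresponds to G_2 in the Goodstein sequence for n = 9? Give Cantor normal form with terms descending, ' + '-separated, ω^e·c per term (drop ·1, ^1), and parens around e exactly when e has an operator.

ω + 5

G_0 = 9. HB_4(9) = 2·4 + 1. Bump = 11. G_1 = 10.
G_1 = 10. HB_5(10) = 2·5. Bump = 12. G_2 = 11.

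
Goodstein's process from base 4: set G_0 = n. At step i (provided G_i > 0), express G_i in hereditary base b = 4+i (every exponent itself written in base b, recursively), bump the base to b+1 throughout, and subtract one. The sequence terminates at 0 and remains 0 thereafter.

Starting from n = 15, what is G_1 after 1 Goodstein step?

base 4: 15 = 3·4 + 3; at 5: 3·5 + 3 = 18; next = 17
base 5: 17 = 3·5 + 2; at 6: 3·6 + 2 = 20; next = 19

17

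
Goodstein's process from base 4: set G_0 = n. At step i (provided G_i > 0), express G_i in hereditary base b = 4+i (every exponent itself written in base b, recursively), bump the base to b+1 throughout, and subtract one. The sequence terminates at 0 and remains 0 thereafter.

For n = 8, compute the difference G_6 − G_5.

0

base 4: 8 = 2·4; at 5: 2·5 = 10; next = 9
base 5: 9 = 5 + 4; at 6: 6 + 4 = 10; next = 9
base 6: 9 = 6 + 3; at 7: 7 + 3 = 10; next = 9
base 7: 9 = 7 + 2; at 8: 8 + 2 = 10; next = 9
base 8: 9 = 8 + 1; at 9: 9 + 1 = 10; next = 9
base 9: 9 = 9; at 10: 10 = 10; next = 9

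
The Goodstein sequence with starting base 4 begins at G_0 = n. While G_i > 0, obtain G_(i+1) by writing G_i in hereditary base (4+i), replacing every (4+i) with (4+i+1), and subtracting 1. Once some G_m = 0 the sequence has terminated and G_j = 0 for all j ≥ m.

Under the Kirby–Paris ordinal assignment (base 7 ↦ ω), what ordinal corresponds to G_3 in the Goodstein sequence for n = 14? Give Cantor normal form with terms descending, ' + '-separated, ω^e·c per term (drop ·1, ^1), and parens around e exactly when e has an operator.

ω·2 + 6

G_0=14  [base 4] 3·4 + 2  →[4↦5]→  3·5 + 2 = 17  −1 ⇒ G_1=16
G_1=16  [base 5] 3·5 + 1  →[5↦6]→  3·6 + 1 = 19  −1 ⇒ G_2=18
G_2=18  [base 6] 3·6  →[6↦7]→  3·7 = 21  −1 ⇒ G_3=20
G_3=20  [base 7] 2·7 + 6  →[7↦8]→  2·8 + 6 = 22  −1 ⇒ G_4=21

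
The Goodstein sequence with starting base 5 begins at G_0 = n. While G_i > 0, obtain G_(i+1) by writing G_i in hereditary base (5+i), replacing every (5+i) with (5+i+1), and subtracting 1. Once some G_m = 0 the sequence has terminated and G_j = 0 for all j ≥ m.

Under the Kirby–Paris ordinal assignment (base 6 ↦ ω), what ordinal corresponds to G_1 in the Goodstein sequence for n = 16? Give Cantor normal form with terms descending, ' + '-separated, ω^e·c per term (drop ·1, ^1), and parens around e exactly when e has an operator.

ω·3

base 5: 16 = 3·5 + 1; at 6: 3·6 + 1 = 19; next = 18
base 6: 18 = 3·6; at 7: 3·7 = 21; next = 20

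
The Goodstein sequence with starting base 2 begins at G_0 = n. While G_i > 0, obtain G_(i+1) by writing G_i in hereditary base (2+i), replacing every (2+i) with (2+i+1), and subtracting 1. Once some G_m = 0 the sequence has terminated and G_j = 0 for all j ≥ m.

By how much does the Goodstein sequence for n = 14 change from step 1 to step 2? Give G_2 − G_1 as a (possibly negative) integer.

G_0=14  [base 2] 2^(2 + 1) + 2^2 + 2  →[2↦3]→  3^(3 + 1) + 3^3 + 3 = 111  −1 ⇒ G_1=110
G_1=110  [base 3] 3^(3 + 1) + 3^3 + 2  →[3↦4]→  4^(4 + 1) + 4^4 + 2 = 1282  −1 ⇒ G_2=1281

1171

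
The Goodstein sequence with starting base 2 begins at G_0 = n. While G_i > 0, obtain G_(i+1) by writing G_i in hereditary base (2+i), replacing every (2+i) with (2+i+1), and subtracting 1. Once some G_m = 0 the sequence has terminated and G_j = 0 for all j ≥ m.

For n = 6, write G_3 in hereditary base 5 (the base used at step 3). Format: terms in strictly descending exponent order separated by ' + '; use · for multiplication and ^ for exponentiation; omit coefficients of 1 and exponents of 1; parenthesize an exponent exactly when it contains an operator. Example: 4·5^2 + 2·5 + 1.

G_0 = 6. HB_2(6) = 2^2 + 2. Bump = 30. G_1 = 29.
G_1 = 29. HB_3(29) = 3^3 + 2. Bump = 258. G_2 = 257.
G_2 = 257. HB_4(257) = 4^4 + 1. Bump = 3126. G_3 = 3125.
G_3 = 3125. HB_5(3125) = 5^5. Bump = 46656. G_4 = 46655.

5^5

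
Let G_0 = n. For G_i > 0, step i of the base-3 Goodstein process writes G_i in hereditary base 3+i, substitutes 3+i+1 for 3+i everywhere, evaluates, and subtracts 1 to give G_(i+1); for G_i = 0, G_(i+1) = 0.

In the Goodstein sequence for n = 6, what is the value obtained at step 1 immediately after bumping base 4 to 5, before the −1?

8

6 —HB3→ 2·3 —bump→ 2·4 = 8 —(−1)→ 7
7 —HB4→ 4 + 3 —bump→ 5 + 3 = 8 —(−1)→ 7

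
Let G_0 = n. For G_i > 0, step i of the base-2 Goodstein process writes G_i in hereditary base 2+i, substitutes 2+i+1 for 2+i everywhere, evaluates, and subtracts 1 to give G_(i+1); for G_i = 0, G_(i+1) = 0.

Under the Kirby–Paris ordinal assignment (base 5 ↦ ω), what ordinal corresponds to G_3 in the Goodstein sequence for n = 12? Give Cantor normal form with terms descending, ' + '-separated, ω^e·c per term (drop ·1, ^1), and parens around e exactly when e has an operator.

G_0=12  [base 2] 2^(2 + 1) + 2^2  →[2↦3]→  3^(3 + 1) + 3^3 = 108  −1 ⇒ G_1=107
G_1=107  [base 3] 3^(3 + 1) + 2·3^2 + 2·3 + 2  →[3↦4]→  4^(4 + 1) + 2·4^2 + 2·4 + 2 = 1066  −1 ⇒ G_2=1065
G_2=1065  [base 4] 4^(4 + 1) + 2·4^2 + 2·4 + 1  →[4↦5]→  5^(5 + 1) + 2·5^2 + 2·5 + 1 = 15686  −1 ⇒ G_3=15685
G_3=15685  [base 5] 5^(5 + 1) + 2·5^2 + 2·5  →[5↦6]→  6^(6 + 1) + 2·6^2 + 2·6 = 280020  −1 ⇒ G_4=280019

ω^(ω + 1) + ω^2·2 + ω·2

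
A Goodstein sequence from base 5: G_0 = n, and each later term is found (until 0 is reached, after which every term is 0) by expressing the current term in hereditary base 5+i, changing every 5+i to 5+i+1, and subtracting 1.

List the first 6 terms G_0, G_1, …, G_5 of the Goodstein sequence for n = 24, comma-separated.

24, 27, 30, 33, 36, 39

[0] 24 ≡ 4·5 + 4 (base 5). Lift 6: 28. −1: 27.
[1] 27 ≡ 4·6 + 3 (base 6). Lift 7: 31. −1: 30.
[2] 30 ≡ 4·7 + 2 (base 7). Lift 8: 34. −1: 33.
[3] 33 ≡ 4·8 + 1 (base 8). Lift 9: 37. −1: 36.
[4] 36 ≡ 4·9 (base 9). Lift 10: 40. −1: 39.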